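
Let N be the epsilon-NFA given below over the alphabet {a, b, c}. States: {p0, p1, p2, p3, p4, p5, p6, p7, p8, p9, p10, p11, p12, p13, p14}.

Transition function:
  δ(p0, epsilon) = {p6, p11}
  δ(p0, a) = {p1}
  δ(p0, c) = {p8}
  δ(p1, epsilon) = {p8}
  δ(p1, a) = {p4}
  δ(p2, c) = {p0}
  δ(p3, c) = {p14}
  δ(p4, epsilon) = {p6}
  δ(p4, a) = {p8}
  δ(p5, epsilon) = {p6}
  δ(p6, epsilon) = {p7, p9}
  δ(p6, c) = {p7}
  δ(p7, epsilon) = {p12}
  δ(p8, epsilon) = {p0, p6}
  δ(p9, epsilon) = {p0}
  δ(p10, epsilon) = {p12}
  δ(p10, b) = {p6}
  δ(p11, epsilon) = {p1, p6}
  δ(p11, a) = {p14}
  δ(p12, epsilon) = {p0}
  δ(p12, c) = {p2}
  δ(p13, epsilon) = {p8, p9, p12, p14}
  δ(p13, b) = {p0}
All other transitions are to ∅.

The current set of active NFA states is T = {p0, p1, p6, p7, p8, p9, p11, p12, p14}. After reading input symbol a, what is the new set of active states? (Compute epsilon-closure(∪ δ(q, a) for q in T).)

p0 on a → {p1}.
p1 on a → {p4}.
p11 on a → {p14}.
No a-transition from p6, p7, p8, p9, p12, p14.
Union after reading a: {p1, p4, p14}.
Now take the epsilon-closure:
From p1 via epsilon: add p8.
From p4 via epsilon: add p6.
From p6 via epsilon: add p7, p9.
From p8 via epsilon: add p0.
From p0 via epsilon: add p11.
From p7 via epsilon: add p12.
No new states can be added; the closed set is {p0, p1, p4, p6, p7, p8, p9, p11, p12, p14}.

{p0, p1, p4, p6, p7, p8, p9, p11, p12, p14}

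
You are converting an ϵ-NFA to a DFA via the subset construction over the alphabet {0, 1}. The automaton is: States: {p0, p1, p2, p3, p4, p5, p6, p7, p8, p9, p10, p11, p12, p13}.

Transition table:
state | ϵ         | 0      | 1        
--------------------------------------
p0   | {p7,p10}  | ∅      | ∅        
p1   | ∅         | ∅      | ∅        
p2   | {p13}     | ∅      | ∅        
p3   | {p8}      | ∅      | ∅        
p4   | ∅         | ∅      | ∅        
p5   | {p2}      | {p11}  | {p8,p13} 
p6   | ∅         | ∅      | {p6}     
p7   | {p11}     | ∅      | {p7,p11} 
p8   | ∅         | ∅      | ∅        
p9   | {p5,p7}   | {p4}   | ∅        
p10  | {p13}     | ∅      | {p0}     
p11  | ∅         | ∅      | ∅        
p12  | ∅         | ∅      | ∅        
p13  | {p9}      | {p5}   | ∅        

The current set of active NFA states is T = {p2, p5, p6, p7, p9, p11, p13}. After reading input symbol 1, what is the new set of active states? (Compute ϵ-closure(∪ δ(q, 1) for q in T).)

{p2, p5, p6, p7, p8, p9, p11, p13}

p5 on 1 → {p8, p13}.
p6 on 1 → {p6}.
p7 on 1 → {p7, p11}.
No 1-transition from p2, p9, p11, p13.
Union after reading 1: {p6, p7, p8, p11, p13}.
Now take the ϵ-closure:
From p13 via ϵ: add p9.
From p9 via ϵ: add p5.
From p5 via ϵ: add p2.
No new states can be added; the closed set is {p2, p5, p6, p7, p8, p9, p11, p13}.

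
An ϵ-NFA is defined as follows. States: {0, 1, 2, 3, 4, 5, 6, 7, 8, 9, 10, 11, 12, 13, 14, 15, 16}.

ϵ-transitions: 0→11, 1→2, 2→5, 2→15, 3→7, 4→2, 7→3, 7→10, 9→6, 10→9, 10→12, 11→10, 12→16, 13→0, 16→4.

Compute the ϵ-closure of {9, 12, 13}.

Start with {9, 12, 13}.
From 9 via ϵ: add 6.
From 12 via ϵ: add 16.
From 13 via ϵ: add 0.
From 0 via ϵ: add 11.
From 16 via ϵ: add 4.
From 4 via ϵ: add 2.
From 11 via ϵ: add 10.
From 2 via ϵ: add 5, 15.
No new states can be added; the closed set is {0, 2, 4, 5, 6, 9, 10, 11, 12, 13, 15, 16}.

{0, 2, 4, 5, 6, 9, 10, 11, 12, 13, 15, 16}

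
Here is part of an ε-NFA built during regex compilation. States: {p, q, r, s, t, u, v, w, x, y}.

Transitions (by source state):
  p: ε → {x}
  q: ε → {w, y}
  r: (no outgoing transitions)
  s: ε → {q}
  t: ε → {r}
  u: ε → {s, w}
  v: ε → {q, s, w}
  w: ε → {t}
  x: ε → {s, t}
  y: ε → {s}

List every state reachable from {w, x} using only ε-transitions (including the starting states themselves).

{q, r, s, t, w, x, y}

Start with {w, x}.
From w via ε: add t.
From x via ε: add s.
From s via ε: add q.
From t via ε: add r.
From q via ε: add y.
No new states can be added; the closed set is {q, r, s, t, w, x, y}.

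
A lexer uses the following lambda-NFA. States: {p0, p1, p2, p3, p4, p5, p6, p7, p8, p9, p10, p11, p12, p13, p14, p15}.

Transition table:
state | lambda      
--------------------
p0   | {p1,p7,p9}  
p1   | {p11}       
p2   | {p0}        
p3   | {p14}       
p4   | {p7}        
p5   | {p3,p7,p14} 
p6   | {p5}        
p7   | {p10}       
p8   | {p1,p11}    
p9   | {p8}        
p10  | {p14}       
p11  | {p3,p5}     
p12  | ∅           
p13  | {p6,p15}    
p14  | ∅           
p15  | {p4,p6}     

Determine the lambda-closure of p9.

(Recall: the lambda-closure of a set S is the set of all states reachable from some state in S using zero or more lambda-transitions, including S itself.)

Start with {p9}.
From p9 via lambda: add p8.
From p8 via lambda: add p1, p11.
From p11 via lambda: add p3, p5.
From p3 via lambda: add p14.
From p5 via lambda: add p7.
From p7 via lambda: add p10.
No new states can be added; the closed set is {p1, p3, p5, p7, p8, p9, p10, p11, p14}.

{p1, p3, p5, p7, p8, p9, p10, p11, p14}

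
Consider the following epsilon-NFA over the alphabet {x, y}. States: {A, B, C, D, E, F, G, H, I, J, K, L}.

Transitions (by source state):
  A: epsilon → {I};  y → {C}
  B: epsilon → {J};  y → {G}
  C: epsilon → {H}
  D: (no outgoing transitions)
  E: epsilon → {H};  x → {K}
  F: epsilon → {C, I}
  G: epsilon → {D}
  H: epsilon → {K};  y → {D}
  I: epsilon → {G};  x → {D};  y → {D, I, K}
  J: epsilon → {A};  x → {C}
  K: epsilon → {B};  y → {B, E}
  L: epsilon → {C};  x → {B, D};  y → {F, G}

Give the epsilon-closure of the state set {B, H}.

Start with {B, H}.
From B via epsilon: add J.
From H via epsilon: add K.
From J via epsilon: add A.
From A via epsilon: add I.
From I via epsilon: add G.
From G via epsilon: add D.
No new states can be added; the closed set is {A, B, D, G, H, I, J, K}.

{A, B, D, G, H, I, J, K}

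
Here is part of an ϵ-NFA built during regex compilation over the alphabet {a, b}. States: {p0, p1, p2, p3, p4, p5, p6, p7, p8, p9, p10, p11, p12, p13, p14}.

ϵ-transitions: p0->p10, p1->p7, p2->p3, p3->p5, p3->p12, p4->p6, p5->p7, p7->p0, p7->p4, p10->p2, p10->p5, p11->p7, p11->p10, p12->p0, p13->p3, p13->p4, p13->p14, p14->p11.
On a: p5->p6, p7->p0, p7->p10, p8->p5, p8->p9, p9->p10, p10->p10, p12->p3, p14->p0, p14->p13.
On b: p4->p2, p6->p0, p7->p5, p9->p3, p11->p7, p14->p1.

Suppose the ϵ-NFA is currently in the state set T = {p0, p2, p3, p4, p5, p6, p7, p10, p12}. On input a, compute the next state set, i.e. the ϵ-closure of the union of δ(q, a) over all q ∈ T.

p5 on a → {p6}.
p7 on a → {p0, p10}.
p10 on a → {p10}.
p12 on a → {p3}.
No a-transition from p0, p2, p3, p4, p6.
Union after reading a: {p0, p3, p6, p10}.
Now take the ϵ-closure:
From p3 via ϵ: add p5, p12.
From p10 via ϵ: add p2.
From p5 via ϵ: add p7.
From p7 via ϵ: add p4.
No new states can be added; the closed set is {p0, p2, p3, p4, p5, p6, p7, p10, p12}.

{p0, p2, p3, p4, p5, p6, p7, p10, p12}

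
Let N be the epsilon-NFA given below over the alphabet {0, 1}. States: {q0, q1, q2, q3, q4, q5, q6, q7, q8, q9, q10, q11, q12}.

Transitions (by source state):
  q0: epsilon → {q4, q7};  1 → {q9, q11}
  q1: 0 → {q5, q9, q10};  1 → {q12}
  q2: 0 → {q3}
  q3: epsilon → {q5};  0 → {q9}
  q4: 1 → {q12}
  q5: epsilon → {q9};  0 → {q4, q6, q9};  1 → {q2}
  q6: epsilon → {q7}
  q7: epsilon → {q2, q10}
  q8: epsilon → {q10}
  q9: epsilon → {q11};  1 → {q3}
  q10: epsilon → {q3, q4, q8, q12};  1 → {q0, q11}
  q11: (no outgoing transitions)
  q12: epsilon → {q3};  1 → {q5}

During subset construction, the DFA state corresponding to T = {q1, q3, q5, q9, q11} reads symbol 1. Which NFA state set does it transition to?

{q2, q3, q5, q9, q11, q12}

q1 on 1 → {q12}.
q5 on 1 → {q2}.
q9 on 1 → {q3}.
No 1-transition from q3, q11.
Union after reading 1: {q2, q3, q12}.
Now take the epsilon-closure:
From q3 via epsilon: add q5.
From q5 via epsilon: add q9.
From q9 via epsilon: add q11.
No new states can be added; the closed set is {q2, q3, q5, q9, q11, q12}.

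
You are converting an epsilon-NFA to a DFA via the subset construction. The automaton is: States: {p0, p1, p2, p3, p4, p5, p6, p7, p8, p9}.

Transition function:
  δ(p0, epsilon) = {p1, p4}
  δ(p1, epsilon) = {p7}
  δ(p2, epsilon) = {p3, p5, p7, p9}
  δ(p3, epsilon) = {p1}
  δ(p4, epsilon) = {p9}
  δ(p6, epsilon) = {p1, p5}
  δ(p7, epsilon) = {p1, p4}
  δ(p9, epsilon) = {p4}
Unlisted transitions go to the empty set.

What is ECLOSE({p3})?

Start with {p3}.
From p3 via epsilon: add p1.
From p1 via epsilon: add p7.
From p7 via epsilon: add p4.
From p4 via epsilon: add p9.
No new states can be added; the closed set is {p1, p3, p4, p7, p9}.

{p1, p3, p4, p7, p9}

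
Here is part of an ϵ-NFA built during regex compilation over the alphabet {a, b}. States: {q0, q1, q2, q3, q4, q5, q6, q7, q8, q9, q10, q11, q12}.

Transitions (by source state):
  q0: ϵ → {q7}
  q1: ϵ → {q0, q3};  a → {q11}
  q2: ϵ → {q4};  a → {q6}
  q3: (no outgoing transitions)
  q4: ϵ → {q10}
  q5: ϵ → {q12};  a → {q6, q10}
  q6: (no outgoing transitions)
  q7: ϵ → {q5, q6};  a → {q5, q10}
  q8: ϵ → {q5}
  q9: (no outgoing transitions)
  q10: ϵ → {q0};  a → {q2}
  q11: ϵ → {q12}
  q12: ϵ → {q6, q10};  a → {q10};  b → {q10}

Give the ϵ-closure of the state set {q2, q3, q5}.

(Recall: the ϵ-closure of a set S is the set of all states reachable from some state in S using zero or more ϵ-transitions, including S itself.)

{q0, q2, q3, q4, q5, q6, q7, q10, q12}

Start with {q2, q3, q5}.
From q2 via ϵ: add q4.
From q5 via ϵ: add q12.
From q4 via ϵ: add q10.
From q12 via ϵ: add q6.
From q10 via ϵ: add q0.
From q0 via ϵ: add q7.
No new states can be added; the closed set is {q0, q2, q3, q4, q5, q6, q7, q10, q12}.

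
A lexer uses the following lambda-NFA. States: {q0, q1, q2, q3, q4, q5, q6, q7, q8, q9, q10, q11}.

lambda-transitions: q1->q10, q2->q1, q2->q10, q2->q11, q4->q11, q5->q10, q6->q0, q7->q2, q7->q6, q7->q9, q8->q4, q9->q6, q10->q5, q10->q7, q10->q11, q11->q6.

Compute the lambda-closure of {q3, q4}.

{q0, q3, q4, q6, q11}

Start with {q3, q4}.
From q4 via lambda: add q11.
From q11 via lambda: add q6.
From q6 via lambda: add q0.
No new states can be added; the closed set is {q0, q3, q4, q6, q11}.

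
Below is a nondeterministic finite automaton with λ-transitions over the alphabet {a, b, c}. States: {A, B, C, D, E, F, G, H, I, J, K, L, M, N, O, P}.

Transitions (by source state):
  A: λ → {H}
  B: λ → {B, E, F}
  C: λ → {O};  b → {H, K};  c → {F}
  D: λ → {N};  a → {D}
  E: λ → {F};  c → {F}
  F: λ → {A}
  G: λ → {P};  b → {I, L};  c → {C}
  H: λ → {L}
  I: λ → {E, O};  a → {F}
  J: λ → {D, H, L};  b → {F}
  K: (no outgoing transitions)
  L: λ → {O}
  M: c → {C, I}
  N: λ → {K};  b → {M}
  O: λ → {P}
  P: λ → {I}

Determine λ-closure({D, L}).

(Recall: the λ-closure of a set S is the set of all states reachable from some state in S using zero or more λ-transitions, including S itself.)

Start with {D, L}.
From D via λ: add N.
From L via λ: add O.
From N via λ: add K.
From O via λ: add P.
From P via λ: add I.
From I via λ: add E.
From E via λ: add F.
From F via λ: add A.
From A via λ: add H.
No new states can be added; the closed set is {A, D, E, F, H, I, K, L, N, O, P}.

{A, D, E, F, H, I, K, L, N, O, P}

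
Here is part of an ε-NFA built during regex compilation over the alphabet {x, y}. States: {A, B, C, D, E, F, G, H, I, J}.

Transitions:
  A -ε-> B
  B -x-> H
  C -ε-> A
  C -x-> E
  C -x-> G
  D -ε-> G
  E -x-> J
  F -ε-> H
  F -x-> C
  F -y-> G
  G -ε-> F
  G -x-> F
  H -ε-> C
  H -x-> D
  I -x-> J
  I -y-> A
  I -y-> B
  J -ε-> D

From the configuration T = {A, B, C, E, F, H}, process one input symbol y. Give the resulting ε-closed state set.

{A, B, C, F, G, H}

F on y → {G}.
No y-transition from A, B, C, E, H.
Union after reading y: {G}.
Now take the ε-closure:
From G via ε: add F.
From F via ε: add H.
From H via ε: add C.
From C via ε: add A.
From A via ε: add B.
No new states can be added; the closed set is {A, B, C, F, G, H}.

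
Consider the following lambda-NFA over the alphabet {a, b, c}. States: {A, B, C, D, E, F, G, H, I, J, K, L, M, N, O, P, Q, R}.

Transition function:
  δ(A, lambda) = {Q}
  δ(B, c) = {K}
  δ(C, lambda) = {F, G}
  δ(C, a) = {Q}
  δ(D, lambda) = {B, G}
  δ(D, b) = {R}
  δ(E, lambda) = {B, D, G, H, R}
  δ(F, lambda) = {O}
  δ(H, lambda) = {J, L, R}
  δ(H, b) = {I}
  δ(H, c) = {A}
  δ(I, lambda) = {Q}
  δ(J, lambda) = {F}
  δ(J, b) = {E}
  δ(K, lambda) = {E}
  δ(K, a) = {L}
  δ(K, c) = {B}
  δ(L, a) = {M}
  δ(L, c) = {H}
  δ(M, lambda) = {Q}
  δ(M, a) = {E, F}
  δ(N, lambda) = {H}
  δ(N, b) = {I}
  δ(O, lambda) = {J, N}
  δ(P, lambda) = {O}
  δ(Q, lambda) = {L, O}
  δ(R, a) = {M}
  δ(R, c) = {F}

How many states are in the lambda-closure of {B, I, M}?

Start with {B, I, M}.
From I via lambda: add Q.
From Q via lambda: add L, O.
From O via lambda: add J, N.
From J via lambda: add F.
From N via lambda: add H.
From H via lambda: add R.
lambda-closure = {B, F, H, I, J, L, M, N, O, Q, R}, which has 11 states.

11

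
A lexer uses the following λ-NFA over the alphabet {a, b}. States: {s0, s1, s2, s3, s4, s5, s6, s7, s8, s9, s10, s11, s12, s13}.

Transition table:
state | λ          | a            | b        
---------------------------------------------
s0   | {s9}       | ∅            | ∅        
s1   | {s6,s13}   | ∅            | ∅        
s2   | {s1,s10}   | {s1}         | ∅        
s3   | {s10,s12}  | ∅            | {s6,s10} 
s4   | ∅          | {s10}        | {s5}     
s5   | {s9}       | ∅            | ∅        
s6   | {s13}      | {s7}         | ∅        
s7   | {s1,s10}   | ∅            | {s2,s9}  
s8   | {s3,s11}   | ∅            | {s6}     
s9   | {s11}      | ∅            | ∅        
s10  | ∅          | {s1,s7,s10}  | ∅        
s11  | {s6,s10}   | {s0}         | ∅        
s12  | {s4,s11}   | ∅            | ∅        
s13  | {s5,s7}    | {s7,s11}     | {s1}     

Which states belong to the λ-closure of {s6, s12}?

{s1, s4, s5, s6, s7, s9, s10, s11, s12, s13}

Start with {s6, s12}.
From s6 via λ: add s13.
From s12 via λ: add s4, s11.
From s11 via λ: add s10.
From s13 via λ: add s5, s7.
From s5 via λ: add s9.
From s7 via λ: add s1.
No new states can be added; the closed set is {s1, s4, s5, s6, s7, s9, s10, s11, s12, s13}.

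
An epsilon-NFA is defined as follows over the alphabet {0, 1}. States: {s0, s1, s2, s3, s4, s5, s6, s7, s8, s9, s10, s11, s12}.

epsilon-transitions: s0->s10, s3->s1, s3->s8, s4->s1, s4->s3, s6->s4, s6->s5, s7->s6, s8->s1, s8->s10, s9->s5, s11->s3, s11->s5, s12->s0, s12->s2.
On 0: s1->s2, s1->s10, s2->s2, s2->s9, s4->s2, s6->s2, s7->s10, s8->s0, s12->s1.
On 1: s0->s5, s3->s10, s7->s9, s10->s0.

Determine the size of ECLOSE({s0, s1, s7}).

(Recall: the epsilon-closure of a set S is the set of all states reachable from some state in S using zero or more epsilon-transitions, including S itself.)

9

Start with {s0, s1, s7}.
From s0 via epsilon: add s10.
From s7 via epsilon: add s6.
From s6 via epsilon: add s4, s5.
From s4 via epsilon: add s3.
From s3 via epsilon: add s8.
epsilon-closure = {s0, s1, s3, s4, s5, s6, s7, s8, s10}, which has 9 states.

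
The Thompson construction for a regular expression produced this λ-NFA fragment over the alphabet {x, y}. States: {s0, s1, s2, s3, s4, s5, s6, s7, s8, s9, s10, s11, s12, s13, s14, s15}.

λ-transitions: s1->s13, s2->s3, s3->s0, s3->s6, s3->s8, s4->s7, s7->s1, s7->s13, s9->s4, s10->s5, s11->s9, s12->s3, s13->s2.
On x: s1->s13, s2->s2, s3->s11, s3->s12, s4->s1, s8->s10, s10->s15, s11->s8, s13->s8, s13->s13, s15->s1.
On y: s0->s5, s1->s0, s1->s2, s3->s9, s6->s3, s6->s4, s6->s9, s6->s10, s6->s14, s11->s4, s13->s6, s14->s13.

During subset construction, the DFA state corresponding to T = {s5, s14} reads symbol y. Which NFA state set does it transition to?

s14 on y → {s13}.
No y-transition from s5.
Union after reading y: {s13}.
Now take the λ-closure:
From s13 via λ: add s2.
From s2 via λ: add s3.
From s3 via λ: add s0, s6, s8.
No new states can be added; the closed set is {s0, s2, s3, s6, s8, s13}.

{s0, s2, s3, s6, s8, s13}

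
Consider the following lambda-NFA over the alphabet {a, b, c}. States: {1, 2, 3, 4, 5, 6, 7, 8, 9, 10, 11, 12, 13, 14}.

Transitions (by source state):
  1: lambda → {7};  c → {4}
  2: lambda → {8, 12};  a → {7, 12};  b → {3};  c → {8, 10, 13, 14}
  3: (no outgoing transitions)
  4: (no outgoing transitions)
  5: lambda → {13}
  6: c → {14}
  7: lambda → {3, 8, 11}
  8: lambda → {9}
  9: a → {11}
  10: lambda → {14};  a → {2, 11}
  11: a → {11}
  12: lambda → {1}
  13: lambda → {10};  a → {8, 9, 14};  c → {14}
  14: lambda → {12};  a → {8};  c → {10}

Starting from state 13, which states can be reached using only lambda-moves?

{1, 3, 7, 8, 9, 10, 11, 12, 13, 14}

Start with {13}.
From 13 via lambda: add 10.
From 10 via lambda: add 14.
From 14 via lambda: add 12.
From 12 via lambda: add 1.
From 1 via lambda: add 7.
From 7 via lambda: add 3, 8, 11.
From 8 via lambda: add 9.
No new states can be added; the closed set is {1, 3, 7, 8, 9, 10, 11, 12, 13, 14}.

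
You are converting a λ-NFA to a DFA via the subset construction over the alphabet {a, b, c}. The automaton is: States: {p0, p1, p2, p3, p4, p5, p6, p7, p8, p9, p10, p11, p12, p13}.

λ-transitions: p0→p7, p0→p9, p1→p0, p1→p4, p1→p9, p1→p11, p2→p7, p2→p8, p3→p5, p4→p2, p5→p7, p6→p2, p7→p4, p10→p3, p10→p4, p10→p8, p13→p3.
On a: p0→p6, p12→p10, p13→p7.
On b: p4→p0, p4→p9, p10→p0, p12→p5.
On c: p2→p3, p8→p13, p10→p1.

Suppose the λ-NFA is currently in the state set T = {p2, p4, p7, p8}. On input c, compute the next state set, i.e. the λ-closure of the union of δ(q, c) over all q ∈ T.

p2 on c → {p3}.
p8 on c → {p13}.
No c-transition from p4, p7.
Union after reading c: {p3, p13}.
Now take the λ-closure:
From p3 via λ: add p5.
From p5 via λ: add p7.
From p7 via λ: add p4.
From p4 via λ: add p2.
From p2 via λ: add p8.
No new states can be added; the closed set is {p2, p3, p4, p5, p7, p8, p13}.

{p2, p3, p4, p5, p7, p8, p13}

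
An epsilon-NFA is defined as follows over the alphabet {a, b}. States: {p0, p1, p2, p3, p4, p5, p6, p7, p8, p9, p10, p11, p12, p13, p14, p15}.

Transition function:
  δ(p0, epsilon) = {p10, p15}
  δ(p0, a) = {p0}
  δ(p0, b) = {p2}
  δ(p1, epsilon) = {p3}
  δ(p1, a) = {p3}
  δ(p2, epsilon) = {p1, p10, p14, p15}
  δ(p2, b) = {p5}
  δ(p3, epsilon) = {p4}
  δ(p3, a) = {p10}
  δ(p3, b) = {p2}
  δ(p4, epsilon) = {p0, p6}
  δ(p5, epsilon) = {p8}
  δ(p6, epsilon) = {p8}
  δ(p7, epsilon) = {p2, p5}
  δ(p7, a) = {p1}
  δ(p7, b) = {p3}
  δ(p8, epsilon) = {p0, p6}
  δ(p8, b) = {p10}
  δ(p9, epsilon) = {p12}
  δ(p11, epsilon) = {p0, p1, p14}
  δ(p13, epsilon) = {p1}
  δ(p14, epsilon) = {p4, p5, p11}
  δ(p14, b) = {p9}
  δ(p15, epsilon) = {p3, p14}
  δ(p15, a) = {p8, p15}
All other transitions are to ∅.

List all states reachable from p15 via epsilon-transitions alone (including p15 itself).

{p0, p1, p3, p4, p5, p6, p8, p10, p11, p14, p15}

Start with {p15}.
From p15 via epsilon: add p3, p14.
From p3 via epsilon: add p4.
From p14 via epsilon: add p5, p11.
From p4 via epsilon: add p0, p6.
From p5 via epsilon: add p8.
From p11 via epsilon: add p1.
From p0 via epsilon: add p10.
No new states can be added; the closed set is {p0, p1, p3, p4, p5, p6, p8, p10, p11, p14, p15}.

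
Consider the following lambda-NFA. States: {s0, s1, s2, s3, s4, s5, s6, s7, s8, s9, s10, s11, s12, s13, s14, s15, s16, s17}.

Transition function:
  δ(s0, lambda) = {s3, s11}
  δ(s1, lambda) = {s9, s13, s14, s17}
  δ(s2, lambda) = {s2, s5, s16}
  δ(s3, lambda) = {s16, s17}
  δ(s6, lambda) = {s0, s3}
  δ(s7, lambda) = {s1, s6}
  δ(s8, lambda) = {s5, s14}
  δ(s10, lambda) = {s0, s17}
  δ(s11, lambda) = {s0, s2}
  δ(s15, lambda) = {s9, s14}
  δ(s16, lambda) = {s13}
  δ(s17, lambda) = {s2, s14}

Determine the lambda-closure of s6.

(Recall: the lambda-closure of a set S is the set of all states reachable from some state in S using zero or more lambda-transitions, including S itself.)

Start with {s6}.
From s6 via lambda: add s0, s3.
From s0 via lambda: add s11.
From s3 via lambda: add s16, s17.
From s11 via lambda: add s2.
From s16 via lambda: add s13.
From s17 via lambda: add s14.
From s2 via lambda: add s5.
No new states can be added; the closed set is {s0, s2, s3, s5, s6, s11, s13, s14, s16, s17}.

{s0, s2, s3, s5, s6, s11, s13, s14, s16, s17}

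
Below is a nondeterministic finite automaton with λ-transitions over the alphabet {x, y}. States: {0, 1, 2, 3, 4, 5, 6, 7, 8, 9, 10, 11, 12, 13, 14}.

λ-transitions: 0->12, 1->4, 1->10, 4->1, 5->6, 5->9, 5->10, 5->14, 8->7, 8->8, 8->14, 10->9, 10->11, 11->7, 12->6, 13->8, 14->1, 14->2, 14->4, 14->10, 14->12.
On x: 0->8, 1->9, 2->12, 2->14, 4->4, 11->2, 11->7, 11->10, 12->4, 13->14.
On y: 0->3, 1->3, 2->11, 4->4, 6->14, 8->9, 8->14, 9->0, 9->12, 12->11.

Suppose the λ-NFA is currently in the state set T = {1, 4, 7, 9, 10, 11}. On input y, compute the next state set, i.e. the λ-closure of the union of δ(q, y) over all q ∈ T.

1 on y → {3}.
4 on y → {4}.
9 on y → {0, 12}.
No y-transition from 7, 10, 11.
Union after reading y: {0, 3, 4, 12}.
Now take the λ-closure:
From 4 via λ: add 1.
From 12 via λ: add 6.
From 1 via λ: add 10.
From 10 via λ: add 9, 11.
From 11 via λ: add 7.
No new states can be added; the closed set is {0, 1, 3, 4, 6, 7, 9, 10, 11, 12}.

{0, 1, 3, 4, 6, 7, 9, 10, 11, 12}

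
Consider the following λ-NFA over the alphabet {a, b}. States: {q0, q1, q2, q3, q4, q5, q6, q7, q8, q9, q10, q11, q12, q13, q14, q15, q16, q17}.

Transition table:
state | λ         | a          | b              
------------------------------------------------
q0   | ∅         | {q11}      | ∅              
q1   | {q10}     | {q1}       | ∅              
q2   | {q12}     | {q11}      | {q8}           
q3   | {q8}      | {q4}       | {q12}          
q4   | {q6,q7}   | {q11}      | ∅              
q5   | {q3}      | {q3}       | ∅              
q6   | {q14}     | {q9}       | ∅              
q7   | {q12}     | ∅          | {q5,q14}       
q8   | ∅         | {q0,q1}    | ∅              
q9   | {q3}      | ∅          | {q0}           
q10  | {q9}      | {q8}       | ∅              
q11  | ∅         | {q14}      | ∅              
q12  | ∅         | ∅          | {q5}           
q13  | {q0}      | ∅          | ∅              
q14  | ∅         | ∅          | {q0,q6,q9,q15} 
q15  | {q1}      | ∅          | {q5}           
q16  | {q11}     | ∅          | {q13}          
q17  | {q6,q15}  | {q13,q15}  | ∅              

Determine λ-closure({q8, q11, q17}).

{q1, q3, q6, q8, q9, q10, q11, q14, q15, q17}

Start with {q8, q11, q17}.
From q17 via λ: add q6, q15.
From q6 via λ: add q14.
From q15 via λ: add q1.
From q1 via λ: add q10.
From q10 via λ: add q9.
From q9 via λ: add q3.
No new states can be added; the closed set is {q1, q3, q6, q8, q9, q10, q11, q14, q15, q17}.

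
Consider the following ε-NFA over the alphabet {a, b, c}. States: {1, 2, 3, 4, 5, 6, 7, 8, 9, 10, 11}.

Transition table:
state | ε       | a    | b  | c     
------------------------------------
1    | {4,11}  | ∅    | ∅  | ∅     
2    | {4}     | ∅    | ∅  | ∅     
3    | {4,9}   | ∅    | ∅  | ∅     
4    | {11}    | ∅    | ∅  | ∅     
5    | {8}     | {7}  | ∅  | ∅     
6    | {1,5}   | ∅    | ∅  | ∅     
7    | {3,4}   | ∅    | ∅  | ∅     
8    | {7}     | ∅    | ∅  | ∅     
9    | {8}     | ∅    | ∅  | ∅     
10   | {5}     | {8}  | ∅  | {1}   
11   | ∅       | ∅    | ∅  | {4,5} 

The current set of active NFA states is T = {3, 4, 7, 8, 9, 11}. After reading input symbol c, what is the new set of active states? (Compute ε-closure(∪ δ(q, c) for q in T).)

11 on c → {4, 5}.
No c-transition from 3, 4, 7, 8, 9.
Union after reading c: {4, 5}.
Now take the ε-closure:
From 4 via ε: add 11.
From 5 via ε: add 8.
From 8 via ε: add 7.
From 7 via ε: add 3.
From 3 via ε: add 9.
No new states can be added; the closed set is {3, 4, 5, 7, 8, 9, 11}.

{3, 4, 5, 7, 8, 9, 11}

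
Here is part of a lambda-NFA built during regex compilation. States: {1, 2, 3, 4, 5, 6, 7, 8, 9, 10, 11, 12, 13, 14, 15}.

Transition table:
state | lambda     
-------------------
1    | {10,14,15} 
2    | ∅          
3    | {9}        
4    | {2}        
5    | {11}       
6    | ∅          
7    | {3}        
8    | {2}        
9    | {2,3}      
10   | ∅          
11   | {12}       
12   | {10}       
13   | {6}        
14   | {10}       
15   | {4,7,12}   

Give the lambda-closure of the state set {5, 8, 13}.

{2, 5, 6, 8, 10, 11, 12, 13}

Start with {5, 8, 13}.
From 5 via lambda: add 11.
From 8 via lambda: add 2.
From 13 via lambda: add 6.
From 11 via lambda: add 12.
From 12 via lambda: add 10.
No new states can be added; the closed set is {2, 5, 6, 8, 10, 11, 12, 13}.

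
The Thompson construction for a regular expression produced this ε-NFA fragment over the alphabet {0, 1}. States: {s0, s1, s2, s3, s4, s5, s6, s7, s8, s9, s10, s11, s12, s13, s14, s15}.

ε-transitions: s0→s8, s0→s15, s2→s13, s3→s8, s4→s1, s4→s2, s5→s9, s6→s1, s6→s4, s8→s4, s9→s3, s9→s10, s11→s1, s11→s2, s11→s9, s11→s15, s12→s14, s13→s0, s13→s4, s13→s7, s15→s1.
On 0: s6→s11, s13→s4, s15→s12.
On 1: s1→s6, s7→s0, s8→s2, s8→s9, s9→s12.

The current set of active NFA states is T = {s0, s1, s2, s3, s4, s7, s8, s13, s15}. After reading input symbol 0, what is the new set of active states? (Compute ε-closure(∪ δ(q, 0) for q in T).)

{s0, s1, s2, s4, s7, s8, s12, s13, s14, s15}

s13 on 0 → {s4}.
s15 on 0 → {s12}.
No 0-transition from s0, s1, s2, s3, s4, s7, s8.
Union after reading 0: {s4, s12}.
Now take the ε-closure:
From s4 via ε: add s1, s2.
From s12 via ε: add s14.
From s2 via ε: add s13.
From s13 via ε: add s0, s7.
From s0 via ε: add s8, s15.
No new states can be added; the closed set is {s0, s1, s2, s4, s7, s8, s12, s13, s14, s15}.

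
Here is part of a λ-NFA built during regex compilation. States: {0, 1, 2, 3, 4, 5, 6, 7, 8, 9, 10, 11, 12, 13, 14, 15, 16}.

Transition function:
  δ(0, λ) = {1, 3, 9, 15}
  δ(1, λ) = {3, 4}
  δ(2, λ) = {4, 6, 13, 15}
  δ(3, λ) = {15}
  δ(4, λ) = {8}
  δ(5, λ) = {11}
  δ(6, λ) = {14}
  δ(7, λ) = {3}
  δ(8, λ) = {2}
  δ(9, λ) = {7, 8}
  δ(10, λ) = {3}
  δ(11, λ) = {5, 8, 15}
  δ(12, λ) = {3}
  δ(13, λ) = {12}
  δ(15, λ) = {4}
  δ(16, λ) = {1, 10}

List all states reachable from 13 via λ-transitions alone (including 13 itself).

{2, 3, 4, 6, 8, 12, 13, 14, 15}

Start with {13}.
From 13 via λ: add 12.
From 12 via λ: add 3.
From 3 via λ: add 15.
From 15 via λ: add 4.
From 4 via λ: add 8.
From 8 via λ: add 2.
From 2 via λ: add 6.
From 6 via λ: add 14.
No new states can be added; the closed set is {2, 3, 4, 6, 8, 12, 13, 14, 15}.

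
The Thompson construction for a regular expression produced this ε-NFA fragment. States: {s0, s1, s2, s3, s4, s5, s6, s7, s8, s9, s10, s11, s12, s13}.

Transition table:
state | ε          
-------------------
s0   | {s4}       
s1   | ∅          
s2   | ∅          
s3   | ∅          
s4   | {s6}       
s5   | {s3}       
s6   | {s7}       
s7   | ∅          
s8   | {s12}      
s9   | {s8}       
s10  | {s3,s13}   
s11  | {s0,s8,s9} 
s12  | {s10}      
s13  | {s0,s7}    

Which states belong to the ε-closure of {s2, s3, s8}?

{s0, s2, s3, s4, s6, s7, s8, s10, s12, s13}

Start with {s2, s3, s8}.
From s8 via ε: add s12.
From s12 via ε: add s10.
From s10 via ε: add s13.
From s13 via ε: add s0, s7.
From s0 via ε: add s4.
From s4 via ε: add s6.
No new states can be added; the closed set is {s0, s2, s3, s4, s6, s7, s8, s10, s12, s13}.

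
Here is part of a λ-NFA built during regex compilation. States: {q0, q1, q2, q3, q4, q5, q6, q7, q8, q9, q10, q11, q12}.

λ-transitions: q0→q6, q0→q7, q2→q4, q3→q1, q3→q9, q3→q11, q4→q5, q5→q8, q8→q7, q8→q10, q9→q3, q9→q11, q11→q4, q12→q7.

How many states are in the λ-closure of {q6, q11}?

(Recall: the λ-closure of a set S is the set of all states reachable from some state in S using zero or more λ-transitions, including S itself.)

7

Start with {q6, q11}.
From q11 via λ: add q4.
From q4 via λ: add q5.
From q5 via λ: add q8.
From q8 via λ: add q7, q10.
λ-closure = {q4, q5, q6, q7, q8, q10, q11}, which has 7 states.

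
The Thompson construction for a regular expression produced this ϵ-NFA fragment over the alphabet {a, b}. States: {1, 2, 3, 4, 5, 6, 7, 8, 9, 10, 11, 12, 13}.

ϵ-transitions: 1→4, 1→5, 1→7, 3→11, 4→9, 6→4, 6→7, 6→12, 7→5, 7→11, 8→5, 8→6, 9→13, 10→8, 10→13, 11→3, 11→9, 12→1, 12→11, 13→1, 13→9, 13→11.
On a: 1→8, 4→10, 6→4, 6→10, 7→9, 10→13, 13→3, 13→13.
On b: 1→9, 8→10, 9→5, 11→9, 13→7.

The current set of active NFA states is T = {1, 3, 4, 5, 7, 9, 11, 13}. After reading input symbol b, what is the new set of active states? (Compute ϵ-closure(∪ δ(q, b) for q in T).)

1 on b → {9}.
9 on b → {5}.
11 on b → {9}.
13 on b → {7}.
No b-transition from 3, 4, 5, 7.
Union after reading b: {5, 7, 9}.
Now take the ϵ-closure:
From 7 via ϵ: add 11.
From 9 via ϵ: add 13.
From 11 via ϵ: add 3.
From 13 via ϵ: add 1.
From 1 via ϵ: add 4.
No new states can be added; the closed set is {1, 3, 4, 5, 7, 9, 11, 13}.

{1, 3, 4, 5, 7, 9, 11, 13}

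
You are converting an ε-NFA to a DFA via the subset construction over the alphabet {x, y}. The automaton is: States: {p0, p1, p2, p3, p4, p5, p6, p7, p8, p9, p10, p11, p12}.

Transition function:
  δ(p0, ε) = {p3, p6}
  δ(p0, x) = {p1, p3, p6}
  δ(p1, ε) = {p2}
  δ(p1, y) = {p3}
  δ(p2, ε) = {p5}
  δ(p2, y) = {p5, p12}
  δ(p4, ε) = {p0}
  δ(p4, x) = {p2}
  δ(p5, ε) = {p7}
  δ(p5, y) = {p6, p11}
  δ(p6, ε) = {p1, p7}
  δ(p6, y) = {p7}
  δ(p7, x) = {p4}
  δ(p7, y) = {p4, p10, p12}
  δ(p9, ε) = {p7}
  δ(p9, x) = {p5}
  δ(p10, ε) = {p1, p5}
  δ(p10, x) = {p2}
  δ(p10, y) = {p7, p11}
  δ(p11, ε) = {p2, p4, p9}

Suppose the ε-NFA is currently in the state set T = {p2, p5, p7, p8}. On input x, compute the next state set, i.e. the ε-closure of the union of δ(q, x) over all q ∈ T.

p7 on x → {p4}.
No x-transition from p2, p5, p8.
Union after reading x: {p4}.
Now take the ε-closure:
From p4 via ε: add p0.
From p0 via ε: add p3, p6.
From p6 via ε: add p1, p7.
From p1 via ε: add p2.
From p2 via ε: add p5.
No new states can be added; the closed set is {p0, p1, p2, p3, p4, p5, p6, p7}.

{p0, p1, p2, p3, p4, p5, p6, p7}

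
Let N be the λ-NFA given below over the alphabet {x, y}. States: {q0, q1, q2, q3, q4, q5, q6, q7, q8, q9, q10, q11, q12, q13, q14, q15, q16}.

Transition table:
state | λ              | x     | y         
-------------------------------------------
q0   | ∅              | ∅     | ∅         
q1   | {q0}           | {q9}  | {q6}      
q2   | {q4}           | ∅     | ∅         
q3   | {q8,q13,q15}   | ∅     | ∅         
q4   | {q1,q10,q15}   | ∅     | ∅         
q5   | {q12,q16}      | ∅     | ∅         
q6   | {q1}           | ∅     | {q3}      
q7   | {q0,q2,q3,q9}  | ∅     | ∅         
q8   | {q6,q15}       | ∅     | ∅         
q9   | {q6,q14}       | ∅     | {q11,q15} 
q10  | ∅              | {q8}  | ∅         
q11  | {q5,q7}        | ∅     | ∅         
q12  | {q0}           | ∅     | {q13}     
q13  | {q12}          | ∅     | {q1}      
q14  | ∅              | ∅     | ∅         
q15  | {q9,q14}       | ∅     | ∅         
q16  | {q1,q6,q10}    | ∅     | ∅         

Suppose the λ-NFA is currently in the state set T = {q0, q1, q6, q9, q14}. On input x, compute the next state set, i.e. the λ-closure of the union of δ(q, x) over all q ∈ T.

q1 on x → {q9}.
No x-transition from q0, q6, q9, q14.
Union after reading x: {q9}.
Now take the λ-closure:
From q9 via λ: add q6, q14.
From q6 via λ: add q1.
From q1 via λ: add q0.
No new states can be added; the closed set is {q0, q1, q6, q9, q14}.

{q0, q1, q6, q9, q14}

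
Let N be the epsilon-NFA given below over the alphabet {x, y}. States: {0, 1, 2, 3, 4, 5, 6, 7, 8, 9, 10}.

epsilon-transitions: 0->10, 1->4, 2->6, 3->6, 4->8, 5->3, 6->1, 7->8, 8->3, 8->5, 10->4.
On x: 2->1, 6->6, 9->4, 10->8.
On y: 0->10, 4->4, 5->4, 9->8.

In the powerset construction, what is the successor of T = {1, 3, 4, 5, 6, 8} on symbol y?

{1, 3, 4, 5, 6, 8}

4 on y → {4}.
5 on y → {4}.
No y-transition from 1, 3, 6, 8.
Union after reading y: {4}.
Now take the epsilon-closure:
From 4 via epsilon: add 8.
From 8 via epsilon: add 3, 5.
From 3 via epsilon: add 6.
From 6 via epsilon: add 1.
No new states can be added; the closed set is {1, 3, 4, 5, 6, 8}.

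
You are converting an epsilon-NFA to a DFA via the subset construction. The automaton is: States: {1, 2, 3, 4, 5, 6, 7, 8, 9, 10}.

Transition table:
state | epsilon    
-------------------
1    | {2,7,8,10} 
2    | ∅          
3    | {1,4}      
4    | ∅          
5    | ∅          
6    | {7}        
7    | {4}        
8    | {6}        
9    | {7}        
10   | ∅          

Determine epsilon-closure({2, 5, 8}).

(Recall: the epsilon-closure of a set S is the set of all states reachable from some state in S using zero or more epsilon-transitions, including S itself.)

{2, 4, 5, 6, 7, 8}

Start with {2, 5, 8}.
From 8 via epsilon: add 6.
From 6 via epsilon: add 7.
From 7 via epsilon: add 4.
No new states can be added; the closed set is {2, 4, 5, 6, 7, 8}.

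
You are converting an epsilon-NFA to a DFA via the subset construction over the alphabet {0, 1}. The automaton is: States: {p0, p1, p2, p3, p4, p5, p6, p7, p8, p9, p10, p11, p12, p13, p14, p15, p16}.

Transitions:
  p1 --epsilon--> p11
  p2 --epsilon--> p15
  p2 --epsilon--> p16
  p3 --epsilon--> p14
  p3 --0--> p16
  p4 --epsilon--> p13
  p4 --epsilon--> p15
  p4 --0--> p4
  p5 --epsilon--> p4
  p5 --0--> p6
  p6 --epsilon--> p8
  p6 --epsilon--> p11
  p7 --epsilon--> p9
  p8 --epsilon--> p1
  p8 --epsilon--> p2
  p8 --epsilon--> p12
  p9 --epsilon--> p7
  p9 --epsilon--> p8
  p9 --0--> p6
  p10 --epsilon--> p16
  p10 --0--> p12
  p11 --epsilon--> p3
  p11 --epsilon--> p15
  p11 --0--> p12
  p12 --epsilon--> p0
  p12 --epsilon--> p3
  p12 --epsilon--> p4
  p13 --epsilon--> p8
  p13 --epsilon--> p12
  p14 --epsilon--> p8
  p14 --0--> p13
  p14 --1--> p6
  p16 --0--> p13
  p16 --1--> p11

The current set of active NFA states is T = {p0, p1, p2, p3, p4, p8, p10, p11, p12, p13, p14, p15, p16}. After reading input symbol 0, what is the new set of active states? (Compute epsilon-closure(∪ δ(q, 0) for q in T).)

{p0, p1, p2, p3, p4, p8, p11, p12, p13, p14, p15, p16}

p3 on 0 → {p16}.
p4 on 0 → {p4}.
p10 on 0 → {p12}.
p11 on 0 → {p12}.
p14 on 0 → {p13}.
p16 on 0 → {p13}.
No 0-transition from p0, p1, p2, p8, p12, p13, p15.
Union after reading 0: {p4, p12, p13, p16}.
Now take the epsilon-closure:
From p4 via epsilon: add p15.
From p12 via epsilon: add p0, p3.
From p13 via epsilon: add p8.
From p3 via epsilon: add p14.
From p8 via epsilon: add p1, p2.
From p1 via epsilon: add p11.
No new states can be added; the closed set is {p0, p1, p2, p3, p4, p8, p11, p12, p13, p14, p15, p16}.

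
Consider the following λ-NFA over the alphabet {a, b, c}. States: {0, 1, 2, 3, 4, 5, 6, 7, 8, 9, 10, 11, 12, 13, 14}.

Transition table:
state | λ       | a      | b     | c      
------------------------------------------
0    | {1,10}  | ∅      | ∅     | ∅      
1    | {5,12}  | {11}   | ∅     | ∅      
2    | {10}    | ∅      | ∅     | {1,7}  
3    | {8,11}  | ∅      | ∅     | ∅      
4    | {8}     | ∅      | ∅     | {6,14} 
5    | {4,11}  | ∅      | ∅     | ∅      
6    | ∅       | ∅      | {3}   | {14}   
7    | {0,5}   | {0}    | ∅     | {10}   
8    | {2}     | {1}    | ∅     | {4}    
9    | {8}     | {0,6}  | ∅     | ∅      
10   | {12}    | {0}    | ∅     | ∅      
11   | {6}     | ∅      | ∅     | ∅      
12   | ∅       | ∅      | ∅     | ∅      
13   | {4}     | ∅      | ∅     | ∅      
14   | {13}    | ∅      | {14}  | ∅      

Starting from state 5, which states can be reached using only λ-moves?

Start with {5}.
From 5 via λ: add 4, 11.
From 4 via λ: add 8.
From 11 via λ: add 6.
From 8 via λ: add 2.
From 2 via λ: add 10.
From 10 via λ: add 12.
No new states can be added; the closed set is {2, 4, 5, 6, 8, 10, 11, 12}.

{2, 4, 5, 6, 8, 10, 11, 12}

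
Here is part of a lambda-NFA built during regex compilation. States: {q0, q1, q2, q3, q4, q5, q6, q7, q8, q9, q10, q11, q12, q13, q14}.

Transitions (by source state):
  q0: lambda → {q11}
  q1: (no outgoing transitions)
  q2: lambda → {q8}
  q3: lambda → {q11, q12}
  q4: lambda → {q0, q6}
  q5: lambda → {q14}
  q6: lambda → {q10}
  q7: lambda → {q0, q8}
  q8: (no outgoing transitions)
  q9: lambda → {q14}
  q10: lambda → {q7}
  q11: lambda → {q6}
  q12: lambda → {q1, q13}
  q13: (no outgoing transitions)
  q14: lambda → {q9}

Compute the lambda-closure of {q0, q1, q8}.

{q0, q1, q6, q7, q8, q10, q11}

Start with {q0, q1, q8}.
From q0 via lambda: add q11.
From q11 via lambda: add q6.
From q6 via lambda: add q10.
From q10 via lambda: add q7.
No new states can be added; the closed set is {q0, q1, q6, q7, q8, q10, q11}.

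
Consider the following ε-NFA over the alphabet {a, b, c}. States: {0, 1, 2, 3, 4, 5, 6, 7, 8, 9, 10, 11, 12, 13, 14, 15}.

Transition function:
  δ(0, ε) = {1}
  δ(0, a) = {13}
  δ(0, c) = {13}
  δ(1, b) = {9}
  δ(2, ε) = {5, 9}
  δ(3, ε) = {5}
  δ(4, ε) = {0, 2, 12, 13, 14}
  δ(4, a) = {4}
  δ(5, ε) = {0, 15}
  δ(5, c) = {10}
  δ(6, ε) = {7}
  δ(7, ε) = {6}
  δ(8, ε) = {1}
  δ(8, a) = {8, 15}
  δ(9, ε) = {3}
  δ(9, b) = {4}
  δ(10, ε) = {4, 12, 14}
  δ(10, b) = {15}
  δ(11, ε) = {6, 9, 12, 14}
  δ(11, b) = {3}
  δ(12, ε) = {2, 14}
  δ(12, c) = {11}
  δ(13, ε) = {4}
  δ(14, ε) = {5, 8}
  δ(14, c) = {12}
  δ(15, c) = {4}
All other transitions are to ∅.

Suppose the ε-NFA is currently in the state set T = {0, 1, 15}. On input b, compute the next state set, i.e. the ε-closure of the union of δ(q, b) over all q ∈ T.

1 on b → {9}.
No b-transition from 0, 15.
Union after reading b: {9}.
Now take the ε-closure:
From 9 via ε: add 3.
From 3 via ε: add 5.
From 5 via ε: add 0, 15.
From 0 via ε: add 1.
No new states can be added; the closed set is {0, 1, 3, 5, 9, 15}.

{0, 1, 3, 5, 9, 15}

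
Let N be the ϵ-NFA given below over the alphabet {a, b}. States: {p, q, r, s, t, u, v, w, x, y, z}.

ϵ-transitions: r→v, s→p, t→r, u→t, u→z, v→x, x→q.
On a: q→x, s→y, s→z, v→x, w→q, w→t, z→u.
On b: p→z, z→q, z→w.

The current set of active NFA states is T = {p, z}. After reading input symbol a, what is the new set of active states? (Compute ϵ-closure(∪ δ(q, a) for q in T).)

{q, r, t, u, v, x, z}

z on a → {u}.
No a-transition from p.
Union after reading a: {u}.
Now take the ϵ-closure:
From u via ϵ: add t, z.
From t via ϵ: add r.
From r via ϵ: add v.
From v via ϵ: add x.
From x via ϵ: add q.
No new states can be added; the closed set is {q, r, t, u, v, x, z}.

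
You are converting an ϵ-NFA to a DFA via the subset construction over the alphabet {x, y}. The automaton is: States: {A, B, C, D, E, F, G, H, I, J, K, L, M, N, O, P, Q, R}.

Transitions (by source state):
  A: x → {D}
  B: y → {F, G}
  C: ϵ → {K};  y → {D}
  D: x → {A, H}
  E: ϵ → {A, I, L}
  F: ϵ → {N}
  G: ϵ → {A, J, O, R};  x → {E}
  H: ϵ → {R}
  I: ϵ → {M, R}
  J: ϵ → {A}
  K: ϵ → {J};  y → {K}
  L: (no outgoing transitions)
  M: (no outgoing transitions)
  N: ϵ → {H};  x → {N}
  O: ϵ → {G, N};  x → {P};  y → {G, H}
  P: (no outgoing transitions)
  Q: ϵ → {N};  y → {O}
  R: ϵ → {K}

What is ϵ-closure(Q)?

Start with {Q}.
From Q via ϵ: add N.
From N via ϵ: add H.
From H via ϵ: add R.
From R via ϵ: add K.
From K via ϵ: add J.
From J via ϵ: add A.
No new states can be added; the closed set is {A, H, J, K, N, Q, R}.

{A, H, J, K, N, Q, R}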